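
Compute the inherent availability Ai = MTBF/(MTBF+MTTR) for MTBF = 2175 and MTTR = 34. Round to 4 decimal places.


MTBF = 2175
MTTR = 34
MTBF + MTTR = 2209
Ai = 2175 / 2209
Ai = 0.9846

0.9846


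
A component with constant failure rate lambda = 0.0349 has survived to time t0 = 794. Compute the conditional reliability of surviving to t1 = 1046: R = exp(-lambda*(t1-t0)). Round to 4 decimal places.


lambda = 0.0349
t0 = 794, t1 = 1046
t1 - t0 = 252
lambda * (t1-t0) = 0.0349 * 252 = 8.7948
R = exp(-8.7948)
R = 0.0002

0.0002


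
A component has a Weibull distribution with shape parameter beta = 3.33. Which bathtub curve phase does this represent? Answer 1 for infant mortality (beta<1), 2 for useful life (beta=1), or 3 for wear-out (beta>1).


beta = 3.33
Compare beta to 1:
beta < 1 => infant mortality (phase 1)
beta = 1 => useful life (phase 2)
beta > 1 => wear-out (phase 3)
Since beta = 3.33, this is wear-out (increasing failure rate)
Phase = 3

3


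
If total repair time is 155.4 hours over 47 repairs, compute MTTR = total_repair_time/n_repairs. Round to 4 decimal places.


total_repair_time = 155.4
n_repairs = 47
MTTR = 155.4 / 47
MTTR = 3.3064

3.3064


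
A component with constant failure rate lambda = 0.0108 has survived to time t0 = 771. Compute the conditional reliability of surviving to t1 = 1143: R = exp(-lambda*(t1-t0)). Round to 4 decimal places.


lambda = 0.0108
t0 = 771, t1 = 1143
t1 - t0 = 372
lambda * (t1-t0) = 0.0108 * 372 = 4.0176
R = exp(-4.0176)
R = 0.018

0.018


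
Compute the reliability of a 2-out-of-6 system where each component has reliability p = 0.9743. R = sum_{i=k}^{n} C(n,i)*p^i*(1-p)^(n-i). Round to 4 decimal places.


k = 2, n = 6, p = 0.9743
i=2: C(6,2)=15 * 0.9743^2 * 0.0257^4 = 0.0
i=3: C(6,3)=20 * 0.9743^3 * 0.0257^3 = 0.0003
i=4: C(6,4)=15 * 0.9743^4 * 0.0257^2 = 0.0089
i=5: C(6,5)=6 * 0.9743^5 * 0.0257^1 = 0.1354
i=6: C(6,6)=1 * 0.9743^6 * 0.0257^0 = 0.8554
R = sum of terms = 1.0

1.0


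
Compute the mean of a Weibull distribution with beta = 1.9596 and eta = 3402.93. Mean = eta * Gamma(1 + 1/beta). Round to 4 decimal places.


beta = 1.9596, eta = 3402.93
1/beta = 0.5103
1 + 1/beta = 1.5103
Gamma(1.5103) = 0.8866
Mean = 3402.93 * 0.8866
Mean = 3017.0522

3017.0522


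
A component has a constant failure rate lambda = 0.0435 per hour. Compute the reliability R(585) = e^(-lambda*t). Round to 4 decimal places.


lambda = 0.0435
t = 585
lambda * t = 25.4475
R(t) = e^(-25.4475)
R(t) = 0.0

0.0


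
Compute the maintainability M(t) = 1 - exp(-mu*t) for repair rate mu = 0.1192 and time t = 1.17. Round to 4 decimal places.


mu = 0.1192, t = 1.17
mu * t = 0.1192 * 1.17 = 0.1395
exp(-0.1395) = 0.8698
M(t) = 1 - 0.8698
M(t) = 0.1302

0.1302


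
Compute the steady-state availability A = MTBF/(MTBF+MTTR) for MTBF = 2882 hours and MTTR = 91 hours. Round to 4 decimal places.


MTBF = 2882
MTTR = 91
MTBF + MTTR = 2973
A = 2882 / 2973
A = 0.9694

0.9694


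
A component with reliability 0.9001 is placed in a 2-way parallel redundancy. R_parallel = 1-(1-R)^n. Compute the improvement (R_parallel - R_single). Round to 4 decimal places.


R_single = 0.9001, n = 2
1 - R_single = 0.0999
(1 - R_single)^n = 0.0999^2 = 0.01
R_parallel = 1 - 0.01 = 0.99
Improvement = 0.99 - 0.9001
Improvement = 0.0899

0.0899


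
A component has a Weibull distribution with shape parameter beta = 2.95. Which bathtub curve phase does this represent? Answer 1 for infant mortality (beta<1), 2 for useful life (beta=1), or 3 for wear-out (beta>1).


beta = 2.95
Compare beta to 1:
beta < 1 => infant mortality (phase 1)
beta = 1 => useful life (phase 2)
beta > 1 => wear-out (phase 3)
Since beta = 2.95, this is wear-out (increasing failure rate)
Phase = 3

3


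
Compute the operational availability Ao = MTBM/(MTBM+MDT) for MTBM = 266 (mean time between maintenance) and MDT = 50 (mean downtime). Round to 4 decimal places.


MTBM = 266
MDT = 50
MTBM + MDT = 316
Ao = 266 / 316
Ao = 0.8418

0.8418


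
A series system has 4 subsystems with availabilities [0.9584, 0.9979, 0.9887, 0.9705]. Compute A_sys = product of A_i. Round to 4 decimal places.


Subsystems: [0.9584, 0.9979, 0.9887, 0.9705]
After subsystem 1 (A=0.9584): product = 0.9584
After subsystem 2 (A=0.9979): product = 0.9564
After subsystem 3 (A=0.9887): product = 0.9456
After subsystem 4 (A=0.9705): product = 0.9177
A_sys = 0.9177

0.9177


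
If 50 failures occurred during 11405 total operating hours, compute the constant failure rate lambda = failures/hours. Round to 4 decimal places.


failures = 50
total_hours = 11405
lambda = 50 / 11405
lambda = 0.0044

0.0044


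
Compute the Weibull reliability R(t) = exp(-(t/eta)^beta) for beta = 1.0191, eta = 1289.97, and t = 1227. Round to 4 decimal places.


beta = 1.0191, eta = 1289.97, t = 1227
t/eta = 1227 / 1289.97 = 0.9512
(t/eta)^beta = 0.9512^1.0191 = 0.9503
R(t) = exp(-0.9503)
R(t) = 0.3866

0.3866


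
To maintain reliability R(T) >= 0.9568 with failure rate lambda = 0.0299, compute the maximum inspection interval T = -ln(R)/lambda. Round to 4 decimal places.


R_target = 0.9568
lambda = 0.0299
-ln(0.9568) = 0.0442
T = 0.0442 / 0.0299
T = 1.477

1.477


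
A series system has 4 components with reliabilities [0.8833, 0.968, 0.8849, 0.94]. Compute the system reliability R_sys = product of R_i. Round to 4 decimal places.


Components: [0.8833, 0.968, 0.8849, 0.94]
After component 1 (R=0.8833): product = 0.8833
After component 2 (R=0.968): product = 0.855
After component 3 (R=0.8849): product = 0.7566
After component 4 (R=0.94): product = 0.7112
R_sys = 0.7112

0.7112


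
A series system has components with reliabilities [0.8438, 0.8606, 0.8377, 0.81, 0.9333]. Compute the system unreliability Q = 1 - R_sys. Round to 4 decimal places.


Components: [0.8438, 0.8606, 0.8377, 0.81, 0.9333]
After component 1: product = 0.8438
After component 2: product = 0.7262
After component 3: product = 0.6083
After component 4: product = 0.4927
After component 5: product = 0.4599
R_sys = 0.4599
Q = 1 - 0.4599 = 0.5401

0.5401


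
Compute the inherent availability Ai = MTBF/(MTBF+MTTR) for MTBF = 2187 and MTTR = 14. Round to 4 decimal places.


MTBF = 2187
MTTR = 14
MTBF + MTTR = 2201
Ai = 2187 / 2201
Ai = 0.9936

0.9936


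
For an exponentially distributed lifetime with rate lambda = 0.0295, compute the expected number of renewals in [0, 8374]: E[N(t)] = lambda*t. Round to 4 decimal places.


lambda = 0.0295
t = 8374
E[N(t)] = lambda * t
E[N(t)] = 0.0295 * 8374
E[N(t)] = 247.033

247.033


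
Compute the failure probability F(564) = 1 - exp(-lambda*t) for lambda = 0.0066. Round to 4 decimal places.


lambda = 0.0066, t = 564
lambda * t = 3.7224
exp(-3.7224) = 0.0242
F(t) = 1 - 0.0242
F(t) = 0.9758

0.9758


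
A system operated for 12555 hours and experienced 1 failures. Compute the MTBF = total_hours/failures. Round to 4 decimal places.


total_hours = 12555
failures = 1
MTBF = 12555 / 1
MTBF = 12555.0

12555.0


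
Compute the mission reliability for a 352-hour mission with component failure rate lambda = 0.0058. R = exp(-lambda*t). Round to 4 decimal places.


lambda = 0.0058
mission_time = 352
lambda * t = 0.0058 * 352 = 2.0416
R = exp(-2.0416)
R = 0.1298

0.1298


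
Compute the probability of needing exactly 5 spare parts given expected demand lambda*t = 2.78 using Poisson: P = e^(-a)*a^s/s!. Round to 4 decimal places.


a = 2.78, s = 5
e^(-a) = e^(-2.78) = 0.062
a^s = 2.78^5 = 166.0443
s! = 120
P = 0.062 * 166.0443 / 120
P = 0.0858

0.0858


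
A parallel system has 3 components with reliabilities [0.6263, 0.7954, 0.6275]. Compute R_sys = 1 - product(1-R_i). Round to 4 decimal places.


Components: [0.6263, 0.7954, 0.6275]
(1 - 0.6263) = 0.3737, running product = 0.3737
(1 - 0.7954) = 0.2046, running product = 0.0765
(1 - 0.6275) = 0.3725, running product = 0.0285
Product of (1-R_i) = 0.0285
R_sys = 1 - 0.0285 = 0.9715

0.9715


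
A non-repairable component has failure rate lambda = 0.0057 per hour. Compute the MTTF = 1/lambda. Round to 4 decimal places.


lambda = 0.0057
MTTF = 1 / 0.0057
MTTF = 175.4386

175.4386


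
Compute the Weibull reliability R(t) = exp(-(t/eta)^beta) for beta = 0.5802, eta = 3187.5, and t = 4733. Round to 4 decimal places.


beta = 0.5802, eta = 3187.5, t = 4733
t/eta = 4733 / 3187.5 = 1.4849
(t/eta)^beta = 1.4849^0.5802 = 1.2578
R(t) = exp(-1.2578)
R(t) = 0.2843

0.2843


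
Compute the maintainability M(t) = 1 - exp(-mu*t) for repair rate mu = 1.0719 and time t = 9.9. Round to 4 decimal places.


mu = 1.0719, t = 9.9
mu * t = 1.0719 * 9.9 = 10.6118
exp(-10.6118) = 0.0
M(t) = 1 - 0.0
M(t) = 1.0

1.0


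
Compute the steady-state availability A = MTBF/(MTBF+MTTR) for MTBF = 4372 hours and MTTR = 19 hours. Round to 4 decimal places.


MTBF = 4372
MTTR = 19
MTBF + MTTR = 4391
A = 4372 / 4391
A = 0.9957

0.9957


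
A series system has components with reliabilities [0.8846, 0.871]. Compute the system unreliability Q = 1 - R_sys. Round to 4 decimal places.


Components: [0.8846, 0.871]
After component 1: product = 0.8846
After component 2: product = 0.7705
R_sys = 0.7705
Q = 1 - 0.7705 = 0.2295

0.2295


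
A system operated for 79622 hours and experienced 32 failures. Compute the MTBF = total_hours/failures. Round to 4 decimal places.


total_hours = 79622
failures = 32
MTBF = 79622 / 32
MTBF = 2488.1875

2488.1875


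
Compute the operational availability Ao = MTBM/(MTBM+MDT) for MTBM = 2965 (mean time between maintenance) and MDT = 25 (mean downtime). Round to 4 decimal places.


MTBM = 2965
MDT = 25
MTBM + MDT = 2990
Ao = 2965 / 2990
Ao = 0.9916

0.9916


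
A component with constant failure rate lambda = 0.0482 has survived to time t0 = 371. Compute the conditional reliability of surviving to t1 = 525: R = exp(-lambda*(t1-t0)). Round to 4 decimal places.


lambda = 0.0482
t0 = 371, t1 = 525
t1 - t0 = 154
lambda * (t1-t0) = 0.0482 * 154 = 7.4228
R = exp(-7.4228)
R = 0.0006

0.0006


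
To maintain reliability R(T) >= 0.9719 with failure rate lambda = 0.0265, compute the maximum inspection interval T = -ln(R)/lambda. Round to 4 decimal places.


R_target = 0.9719
lambda = 0.0265
-ln(0.9719) = 0.0285
T = 0.0285 / 0.0265
T = 1.0756

1.0756


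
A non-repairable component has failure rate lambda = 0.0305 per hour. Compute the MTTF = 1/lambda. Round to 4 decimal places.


lambda = 0.0305
MTTF = 1 / 0.0305
MTTF = 32.7869

32.7869


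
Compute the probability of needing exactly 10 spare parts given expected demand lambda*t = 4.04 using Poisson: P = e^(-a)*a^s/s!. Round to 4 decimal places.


a = 4.04, s = 10
e^(-a) = e^(-4.04) = 0.0176
a^s = 4.04^10 = 1158280.2498
s! = 3628800
P = 0.0176 * 1158280.2498 / 3628800
P = 0.0056

0.0056


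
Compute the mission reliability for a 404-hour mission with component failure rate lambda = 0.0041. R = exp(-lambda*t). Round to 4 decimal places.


lambda = 0.0041
mission_time = 404
lambda * t = 0.0041 * 404 = 1.6564
R = exp(-1.6564)
R = 0.1908

0.1908


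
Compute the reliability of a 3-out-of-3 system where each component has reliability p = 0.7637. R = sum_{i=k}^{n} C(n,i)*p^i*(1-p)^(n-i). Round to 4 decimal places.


k = 3, n = 3, p = 0.7637
i=3: C(3,3)=1 * 0.7637^3 * 0.2363^0 = 0.4454
R = sum of terms = 0.4454

0.4454


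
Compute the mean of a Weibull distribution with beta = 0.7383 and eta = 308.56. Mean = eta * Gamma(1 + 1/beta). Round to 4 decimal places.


beta = 0.7383, eta = 308.56
1/beta = 1.3545
1 + 1/beta = 2.3545
Gamma(2.3545) = 1.2064
Mean = 308.56 * 1.2064
Mean = 372.2563

372.2563


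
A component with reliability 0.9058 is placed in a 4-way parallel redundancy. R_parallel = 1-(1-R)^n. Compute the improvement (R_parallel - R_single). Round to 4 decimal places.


R_single = 0.9058, n = 4
1 - R_single = 0.0942
(1 - R_single)^n = 0.0942^4 = 0.0001
R_parallel = 1 - 0.0001 = 0.9999
Improvement = 0.9999 - 0.9058
Improvement = 0.0941

0.0941


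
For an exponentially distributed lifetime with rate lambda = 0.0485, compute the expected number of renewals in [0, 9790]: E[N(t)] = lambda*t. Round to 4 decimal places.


lambda = 0.0485
t = 9790
E[N(t)] = lambda * t
E[N(t)] = 0.0485 * 9790
E[N(t)] = 474.815

474.815


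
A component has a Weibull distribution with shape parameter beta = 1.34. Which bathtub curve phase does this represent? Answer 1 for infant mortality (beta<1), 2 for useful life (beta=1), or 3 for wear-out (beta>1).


beta = 1.34
Compare beta to 1:
beta < 1 => infant mortality (phase 1)
beta = 1 => useful life (phase 2)
beta > 1 => wear-out (phase 3)
Since beta = 1.34, this is wear-out (increasing failure rate)
Phase = 3

3


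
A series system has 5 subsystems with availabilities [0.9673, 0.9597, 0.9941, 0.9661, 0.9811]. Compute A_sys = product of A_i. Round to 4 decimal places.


Subsystems: [0.9673, 0.9597, 0.9941, 0.9661, 0.9811]
After subsystem 1 (A=0.9673): product = 0.9673
After subsystem 2 (A=0.9597): product = 0.9283
After subsystem 3 (A=0.9941): product = 0.9228
After subsystem 4 (A=0.9661): product = 0.8916
After subsystem 5 (A=0.9811): product = 0.8747
A_sys = 0.8747

0.8747


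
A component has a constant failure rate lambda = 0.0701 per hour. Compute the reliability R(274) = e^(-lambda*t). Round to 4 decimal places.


lambda = 0.0701
t = 274
lambda * t = 19.2074
R(t) = e^(-19.2074)
R(t) = 0.0

0.0


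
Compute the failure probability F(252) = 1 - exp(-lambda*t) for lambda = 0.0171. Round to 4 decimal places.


lambda = 0.0171, t = 252
lambda * t = 4.3092
exp(-4.3092) = 0.0134
F(t) = 1 - 0.0134
F(t) = 0.9866

0.9866


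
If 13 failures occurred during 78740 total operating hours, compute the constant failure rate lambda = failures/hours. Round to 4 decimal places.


failures = 13
total_hours = 78740
lambda = 13 / 78740
lambda = 0.0002

0.0002


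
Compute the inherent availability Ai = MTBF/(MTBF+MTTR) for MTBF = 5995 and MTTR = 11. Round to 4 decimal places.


MTBF = 5995
MTTR = 11
MTBF + MTTR = 6006
Ai = 5995 / 6006
Ai = 0.9982

0.9982


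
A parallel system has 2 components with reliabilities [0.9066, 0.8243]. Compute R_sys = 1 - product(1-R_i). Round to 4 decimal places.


Components: [0.9066, 0.8243]
(1 - 0.9066) = 0.0934, running product = 0.0934
(1 - 0.8243) = 0.1757, running product = 0.0164
Product of (1-R_i) = 0.0164
R_sys = 1 - 0.0164 = 0.9836

0.9836


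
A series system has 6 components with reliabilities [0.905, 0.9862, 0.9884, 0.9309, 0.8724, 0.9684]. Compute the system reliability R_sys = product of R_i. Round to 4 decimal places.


Components: [0.905, 0.9862, 0.9884, 0.9309, 0.8724, 0.9684]
After component 1 (R=0.905): product = 0.905
After component 2 (R=0.9862): product = 0.8925
After component 3 (R=0.9884): product = 0.8822
After component 4 (R=0.9309): product = 0.8212
After component 5 (R=0.8724): product = 0.7164
After component 6 (R=0.9684): product = 0.6938
R_sys = 0.6938

0.6938


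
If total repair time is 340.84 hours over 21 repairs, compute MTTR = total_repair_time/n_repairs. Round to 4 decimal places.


total_repair_time = 340.84
n_repairs = 21
MTTR = 340.84 / 21
MTTR = 16.2305

16.2305


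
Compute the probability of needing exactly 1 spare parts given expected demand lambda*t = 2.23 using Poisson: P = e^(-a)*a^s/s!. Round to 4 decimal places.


a = 2.23, s = 1
e^(-a) = e^(-2.23) = 0.1075
a^s = 2.23^1 = 2.23
s! = 1
P = 0.1075 * 2.23 / 1
P = 0.2398

0.2398


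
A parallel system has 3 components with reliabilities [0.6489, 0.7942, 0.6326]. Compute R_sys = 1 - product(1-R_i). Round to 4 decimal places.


Components: [0.6489, 0.7942, 0.6326]
(1 - 0.6489) = 0.3511, running product = 0.3511
(1 - 0.7942) = 0.2058, running product = 0.0723
(1 - 0.6326) = 0.3674, running product = 0.0265
Product of (1-R_i) = 0.0265
R_sys = 1 - 0.0265 = 0.9735

0.9735


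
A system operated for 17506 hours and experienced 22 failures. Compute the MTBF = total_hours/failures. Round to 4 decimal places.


total_hours = 17506
failures = 22
MTBF = 17506 / 22
MTBF = 795.7273

795.7273


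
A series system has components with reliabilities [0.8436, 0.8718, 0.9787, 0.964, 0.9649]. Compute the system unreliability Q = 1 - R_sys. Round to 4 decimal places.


Components: [0.8436, 0.8718, 0.9787, 0.964, 0.9649]
After component 1: product = 0.8436
After component 2: product = 0.7355
After component 3: product = 0.7198
After component 4: product = 0.6939
After component 5: product = 0.6695
R_sys = 0.6695
Q = 1 - 0.6695 = 0.3305

0.3305


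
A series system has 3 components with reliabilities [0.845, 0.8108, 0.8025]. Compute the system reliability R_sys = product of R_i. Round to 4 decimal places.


Components: [0.845, 0.8108, 0.8025]
After component 1 (R=0.845): product = 0.845
After component 2 (R=0.8108): product = 0.6851
After component 3 (R=0.8025): product = 0.5498
R_sys = 0.5498

0.5498


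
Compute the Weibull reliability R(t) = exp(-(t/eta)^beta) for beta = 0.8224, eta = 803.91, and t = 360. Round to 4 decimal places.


beta = 0.8224, eta = 803.91, t = 360
t/eta = 360 / 803.91 = 0.4478
(t/eta)^beta = 0.4478^0.8224 = 0.5165
R(t) = exp(-0.5165)
R(t) = 0.5966

0.5966


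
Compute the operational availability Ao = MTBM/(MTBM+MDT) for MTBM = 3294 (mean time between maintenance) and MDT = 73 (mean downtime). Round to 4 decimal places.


MTBM = 3294
MDT = 73
MTBM + MDT = 3367
Ao = 3294 / 3367
Ao = 0.9783

0.9783


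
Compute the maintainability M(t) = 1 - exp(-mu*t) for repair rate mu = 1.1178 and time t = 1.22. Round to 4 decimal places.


mu = 1.1178, t = 1.22
mu * t = 1.1178 * 1.22 = 1.3637
exp(-1.3637) = 0.2557
M(t) = 1 - 0.2557
M(t) = 0.7443

0.7443


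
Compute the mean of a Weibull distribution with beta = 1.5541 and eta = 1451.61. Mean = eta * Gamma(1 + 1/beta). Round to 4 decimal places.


beta = 1.5541, eta = 1451.61
1/beta = 0.6435
1 + 1/beta = 1.6435
Gamma(1.6435) = 0.8991
Mean = 1451.61 * 0.8991
Mean = 1305.2057

1305.2057


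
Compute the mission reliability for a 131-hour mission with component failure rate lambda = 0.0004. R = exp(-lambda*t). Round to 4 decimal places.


lambda = 0.0004
mission_time = 131
lambda * t = 0.0004 * 131 = 0.0524
R = exp(-0.0524)
R = 0.9489

0.9489


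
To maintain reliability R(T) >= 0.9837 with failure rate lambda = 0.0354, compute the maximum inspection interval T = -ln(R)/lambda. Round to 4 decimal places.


R_target = 0.9837
lambda = 0.0354
-ln(0.9837) = 0.0164
T = 0.0164 / 0.0354
T = 0.4642

0.4642


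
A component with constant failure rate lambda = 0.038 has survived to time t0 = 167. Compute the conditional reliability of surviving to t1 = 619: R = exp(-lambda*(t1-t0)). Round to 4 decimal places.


lambda = 0.038
t0 = 167, t1 = 619
t1 - t0 = 452
lambda * (t1-t0) = 0.038 * 452 = 17.176
R = exp(-17.176)
R = 0.0

0.0


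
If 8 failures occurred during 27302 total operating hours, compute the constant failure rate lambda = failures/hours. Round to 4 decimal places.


failures = 8
total_hours = 27302
lambda = 8 / 27302
lambda = 0.0003

0.0003


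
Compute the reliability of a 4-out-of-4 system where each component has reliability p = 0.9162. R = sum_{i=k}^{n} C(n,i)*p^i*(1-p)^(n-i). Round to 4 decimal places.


k = 4, n = 4, p = 0.9162
i=4: C(4,4)=1 * 0.9162^4 * 0.0838^0 = 0.7046
R = sum of terms = 0.7046

0.7046


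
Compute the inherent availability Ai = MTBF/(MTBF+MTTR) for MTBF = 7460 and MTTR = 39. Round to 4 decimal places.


MTBF = 7460
MTTR = 39
MTBF + MTTR = 7499
Ai = 7460 / 7499
Ai = 0.9948

0.9948


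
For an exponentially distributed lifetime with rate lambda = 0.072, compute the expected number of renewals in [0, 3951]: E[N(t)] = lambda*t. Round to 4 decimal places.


lambda = 0.072
t = 3951
E[N(t)] = lambda * t
E[N(t)] = 0.072 * 3951
E[N(t)] = 284.472

284.472


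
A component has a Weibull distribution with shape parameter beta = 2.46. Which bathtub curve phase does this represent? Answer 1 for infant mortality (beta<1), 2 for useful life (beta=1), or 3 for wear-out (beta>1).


beta = 2.46
Compare beta to 1:
beta < 1 => infant mortality (phase 1)
beta = 1 => useful life (phase 2)
beta > 1 => wear-out (phase 3)
Since beta = 2.46, this is wear-out (increasing failure rate)
Phase = 3

3


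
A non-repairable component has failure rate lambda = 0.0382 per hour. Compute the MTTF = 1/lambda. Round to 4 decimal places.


lambda = 0.0382
MTTF = 1 / 0.0382
MTTF = 26.178

26.178


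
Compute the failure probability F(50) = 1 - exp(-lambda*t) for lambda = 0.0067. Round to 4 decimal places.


lambda = 0.0067, t = 50
lambda * t = 0.335
exp(-0.335) = 0.7153
F(t) = 1 - 0.7153
F(t) = 0.2847

0.2847


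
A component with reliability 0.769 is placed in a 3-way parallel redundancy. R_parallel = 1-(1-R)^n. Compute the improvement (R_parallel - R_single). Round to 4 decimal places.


R_single = 0.769, n = 3
1 - R_single = 0.231
(1 - R_single)^n = 0.231^3 = 0.0123
R_parallel = 1 - 0.0123 = 0.9877
Improvement = 0.9877 - 0.769
Improvement = 0.2187

0.2187


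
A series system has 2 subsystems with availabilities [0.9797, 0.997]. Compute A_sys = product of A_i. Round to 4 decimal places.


Subsystems: [0.9797, 0.997]
After subsystem 1 (A=0.9797): product = 0.9797
After subsystem 2 (A=0.997): product = 0.9768
A_sys = 0.9768

0.9768


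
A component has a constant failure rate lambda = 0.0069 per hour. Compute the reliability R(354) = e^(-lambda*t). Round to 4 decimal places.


lambda = 0.0069
t = 354
lambda * t = 2.4426
R(t) = e^(-2.4426)
R(t) = 0.0869

0.0869


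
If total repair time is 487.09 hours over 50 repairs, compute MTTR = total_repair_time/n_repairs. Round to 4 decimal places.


total_repair_time = 487.09
n_repairs = 50
MTTR = 487.09 / 50
MTTR = 9.7418

9.7418


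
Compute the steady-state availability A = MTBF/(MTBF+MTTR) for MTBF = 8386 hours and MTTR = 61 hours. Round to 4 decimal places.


MTBF = 8386
MTTR = 61
MTBF + MTTR = 8447
A = 8386 / 8447
A = 0.9928

0.9928


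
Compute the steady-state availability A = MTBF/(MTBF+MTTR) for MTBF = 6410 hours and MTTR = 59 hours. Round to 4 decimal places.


MTBF = 6410
MTTR = 59
MTBF + MTTR = 6469
A = 6410 / 6469
A = 0.9909

0.9909


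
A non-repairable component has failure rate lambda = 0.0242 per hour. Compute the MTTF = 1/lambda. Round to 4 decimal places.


lambda = 0.0242
MTTF = 1 / 0.0242
MTTF = 41.3223

41.3223


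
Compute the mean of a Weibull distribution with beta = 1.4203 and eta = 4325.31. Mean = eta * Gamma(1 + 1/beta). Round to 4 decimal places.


beta = 1.4203, eta = 4325.31
1/beta = 0.7041
1 + 1/beta = 1.7041
Gamma(1.7041) = 0.9094
Mean = 4325.31 * 0.9094
Mean = 3933.5128

3933.5128


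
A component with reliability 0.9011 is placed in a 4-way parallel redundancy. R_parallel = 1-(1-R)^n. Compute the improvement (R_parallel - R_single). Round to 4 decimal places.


R_single = 0.9011, n = 4
1 - R_single = 0.0989
(1 - R_single)^n = 0.0989^4 = 0.0001
R_parallel = 1 - 0.0001 = 0.9999
Improvement = 0.9999 - 0.9011
Improvement = 0.0988

0.0988


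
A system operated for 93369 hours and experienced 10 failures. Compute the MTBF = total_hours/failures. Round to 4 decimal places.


total_hours = 93369
failures = 10
MTBF = 93369 / 10
MTBF = 9336.9

9336.9


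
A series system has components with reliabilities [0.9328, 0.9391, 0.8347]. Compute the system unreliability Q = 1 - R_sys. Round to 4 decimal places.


Components: [0.9328, 0.9391, 0.8347]
After component 1: product = 0.9328
After component 2: product = 0.876
After component 3: product = 0.7312
R_sys = 0.7312
Q = 1 - 0.7312 = 0.2688

0.2688


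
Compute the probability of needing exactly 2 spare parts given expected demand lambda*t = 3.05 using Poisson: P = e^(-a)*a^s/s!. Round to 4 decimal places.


a = 3.05, s = 2
e^(-a) = e^(-3.05) = 0.0474
a^s = 3.05^2 = 9.3025
s! = 2
P = 0.0474 * 9.3025 / 2
P = 0.2203

0.2203


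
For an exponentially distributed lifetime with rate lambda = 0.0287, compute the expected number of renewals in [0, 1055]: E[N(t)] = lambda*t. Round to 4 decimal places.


lambda = 0.0287
t = 1055
E[N(t)] = lambda * t
E[N(t)] = 0.0287 * 1055
E[N(t)] = 30.2785

30.2785


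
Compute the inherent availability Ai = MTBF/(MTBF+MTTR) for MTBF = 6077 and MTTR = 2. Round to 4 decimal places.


MTBF = 6077
MTTR = 2
MTBF + MTTR = 6079
Ai = 6077 / 6079
Ai = 0.9997

0.9997


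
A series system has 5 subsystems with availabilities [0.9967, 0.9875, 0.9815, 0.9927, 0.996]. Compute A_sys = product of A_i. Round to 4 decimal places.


Subsystems: [0.9967, 0.9875, 0.9815, 0.9927, 0.996]
After subsystem 1 (A=0.9967): product = 0.9967
After subsystem 2 (A=0.9875): product = 0.9842
After subsystem 3 (A=0.9815): product = 0.966
After subsystem 4 (A=0.9927): product = 0.959
After subsystem 5 (A=0.996): product = 0.9551
A_sys = 0.9551

0.9551


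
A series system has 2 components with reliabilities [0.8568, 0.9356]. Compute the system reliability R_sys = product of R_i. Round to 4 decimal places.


Components: [0.8568, 0.9356]
After component 1 (R=0.8568): product = 0.8568
After component 2 (R=0.9356): product = 0.8016
R_sys = 0.8016

0.8016


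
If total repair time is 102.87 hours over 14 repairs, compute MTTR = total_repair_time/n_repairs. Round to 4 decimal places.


total_repair_time = 102.87
n_repairs = 14
MTTR = 102.87 / 14
MTTR = 7.3479

7.3479


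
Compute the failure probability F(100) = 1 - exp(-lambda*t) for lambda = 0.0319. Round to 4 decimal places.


lambda = 0.0319, t = 100
lambda * t = 3.19
exp(-3.19) = 0.0412
F(t) = 1 - 0.0412
F(t) = 0.9588

0.9588


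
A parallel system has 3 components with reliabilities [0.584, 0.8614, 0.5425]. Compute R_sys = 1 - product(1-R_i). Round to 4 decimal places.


Components: [0.584, 0.8614, 0.5425]
(1 - 0.584) = 0.416, running product = 0.416
(1 - 0.8614) = 0.1386, running product = 0.0577
(1 - 0.5425) = 0.4575, running product = 0.0264
Product of (1-R_i) = 0.0264
R_sys = 1 - 0.0264 = 0.9736

0.9736


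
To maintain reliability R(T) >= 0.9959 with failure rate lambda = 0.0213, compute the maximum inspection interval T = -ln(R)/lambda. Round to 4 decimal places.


R_target = 0.9959
lambda = 0.0213
-ln(0.9959) = 0.0041
T = 0.0041 / 0.0213
T = 0.1929

0.1929


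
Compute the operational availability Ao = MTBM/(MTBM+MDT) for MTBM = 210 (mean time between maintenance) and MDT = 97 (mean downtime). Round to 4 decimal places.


MTBM = 210
MDT = 97
MTBM + MDT = 307
Ao = 210 / 307
Ao = 0.684

0.684


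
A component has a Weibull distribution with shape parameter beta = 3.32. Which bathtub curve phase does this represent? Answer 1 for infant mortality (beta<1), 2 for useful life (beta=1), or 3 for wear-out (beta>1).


beta = 3.32
Compare beta to 1:
beta < 1 => infant mortality (phase 1)
beta = 1 => useful life (phase 2)
beta > 1 => wear-out (phase 3)
Since beta = 3.32, this is wear-out (increasing failure rate)
Phase = 3

3


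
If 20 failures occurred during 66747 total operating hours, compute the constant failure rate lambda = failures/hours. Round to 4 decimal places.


failures = 20
total_hours = 66747
lambda = 20 / 66747
lambda = 0.0003

0.0003


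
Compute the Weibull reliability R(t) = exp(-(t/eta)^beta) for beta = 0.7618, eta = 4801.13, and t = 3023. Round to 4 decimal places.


beta = 0.7618, eta = 4801.13, t = 3023
t/eta = 3023 / 4801.13 = 0.6296
(t/eta)^beta = 0.6296^0.7618 = 0.703
R(t) = exp(-0.703)
R(t) = 0.4951

0.4951


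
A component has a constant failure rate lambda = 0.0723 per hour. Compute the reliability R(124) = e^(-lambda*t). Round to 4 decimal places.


lambda = 0.0723
t = 124
lambda * t = 8.9652
R(t) = e^(-8.9652)
R(t) = 0.0001

0.0001


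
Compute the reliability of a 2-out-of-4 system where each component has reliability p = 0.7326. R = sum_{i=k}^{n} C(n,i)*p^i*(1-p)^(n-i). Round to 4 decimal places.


k = 2, n = 4, p = 0.7326
i=2: C(4,2)=6 * 0.7326^2 * 0.2674^2 = 0.2303
i=3: C(4,3)=4 * 0.7326^3 * 0.2674^1 = 0.4206
i=4: C(4,4)=1 * 0.7326^4 * 0.2674^0 = 0.288
R = sum of terms = 0.9389

0.9389


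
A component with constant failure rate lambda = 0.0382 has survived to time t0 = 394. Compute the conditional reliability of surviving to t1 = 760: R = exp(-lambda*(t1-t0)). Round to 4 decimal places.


lambda = 0.0382
t0 = 394, t1 = 760
t1 - t0 = 366
lambda * (t1-t0) = 0.0382 * 366 = 13.9812
R = exp(-13.9812)
R = 0.0

0.0


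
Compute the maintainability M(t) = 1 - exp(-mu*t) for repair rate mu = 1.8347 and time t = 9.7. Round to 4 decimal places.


mu = 1.8347, t = 9.7
mu * t = 1.8347 * 9.7 = 17.7966
exp(-17.7966) = 0.0
M(t) = 1 - 0.0
M(t) = 1.0

1.0


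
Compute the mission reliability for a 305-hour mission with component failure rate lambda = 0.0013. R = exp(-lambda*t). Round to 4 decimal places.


lambda = 0.0013
mission_time = 305
lambda * t = 0.0013 * 305 = 0.3965
R = exp(-0.3965)
R = 0.6727

0.6727


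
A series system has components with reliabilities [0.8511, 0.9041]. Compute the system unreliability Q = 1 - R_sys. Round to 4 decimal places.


Components: [0.8511, 0.9041]
After component 1: product = 0.8511
After component 2: product = 0.7695
R_sys = 0.7695
Q = 1 - 0.7695 = 0.2305

0.2305


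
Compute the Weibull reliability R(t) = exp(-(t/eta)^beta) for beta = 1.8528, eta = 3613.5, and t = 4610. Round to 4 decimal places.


beta = 1.8528, eta = 3613.5, t = 4610
t/eta = 4610 / 3613.5 = 1.2758
(t/eta)^beta = 1.2758^1.8528 = 1.5703
R(t) = exp(-1.5703)
R(t) = 0.208

0.208


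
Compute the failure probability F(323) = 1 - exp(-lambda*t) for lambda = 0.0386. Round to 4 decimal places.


lambda = 0.0386, t = 323
lambda * t = 12.4678
exp(-12.4678) = 0.0
F(t) = 1 - 0.0
F(t) = 1.0

1.0


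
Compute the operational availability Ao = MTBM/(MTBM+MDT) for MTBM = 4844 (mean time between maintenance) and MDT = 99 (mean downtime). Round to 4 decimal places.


MTBM = 4844
MDT = 99
MTBM + MDT = 4943
Ao = 4844 / 4943
Ao = 0.98

0.98


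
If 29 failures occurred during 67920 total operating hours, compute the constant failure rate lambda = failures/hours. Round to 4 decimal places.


failures = 29
total_hours = 67920
lambda = 29 / 67920
lambda = 0.0004

0.0004


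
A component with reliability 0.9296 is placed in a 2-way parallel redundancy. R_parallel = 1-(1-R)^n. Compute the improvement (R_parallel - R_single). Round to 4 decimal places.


R_single = 0.9296, n = 2
1 - R_single = 0.0704
(1 - R_single)^n = 0.0704^2 = 0.005
R_parallel = 1 - 0.005 = 0.995
Improvement = 0.995 - 0.9296
Improvement = 0.0654

0.0654


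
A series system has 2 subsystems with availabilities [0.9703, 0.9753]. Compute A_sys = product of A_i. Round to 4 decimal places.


Subsystems: [0.9703, 0.9753]
After subsystem 1 (A=0.9703): product = 0.9703
After subsystem 2 (A=0.9753): product = 0.9463
A_sys = 0.9463

0.9463


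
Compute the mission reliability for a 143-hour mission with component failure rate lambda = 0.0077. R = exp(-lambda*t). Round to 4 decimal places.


lambda = 0.0077
mission_time = 143
lambda * t = 0.0077 * 143 = 1.1011
R = exp(-1.1011)
R = 0.3325

0.3325


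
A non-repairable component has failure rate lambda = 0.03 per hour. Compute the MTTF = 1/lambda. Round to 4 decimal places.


lambda = 0.03
MTTF = 1 / 0.03
MTTF = 33.3333

33.3333


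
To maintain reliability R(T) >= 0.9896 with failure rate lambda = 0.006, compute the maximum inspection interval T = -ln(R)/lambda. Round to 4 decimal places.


R_target = 0.9896
lambda = 0.006
-ln(0.9896) = 0.0105
T = 0.0105 / 0.006
T = 1.7424

1.7424


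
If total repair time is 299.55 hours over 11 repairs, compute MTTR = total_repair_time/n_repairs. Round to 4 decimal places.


total_repair_time = 299.55
n_repairs = 11
MTTR = 299.55 / 11
MTTR = 27.2318

27.2318


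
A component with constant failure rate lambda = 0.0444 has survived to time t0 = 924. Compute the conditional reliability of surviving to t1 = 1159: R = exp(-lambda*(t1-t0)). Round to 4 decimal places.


lambda = 0.0444
t0 = 924, t1 = 1159
t1 - t0 = 235
lambda * (t1-t0) = 0.0444 * 235 = 10.434
R = exp(-10.434)
R = 0.0

0.0


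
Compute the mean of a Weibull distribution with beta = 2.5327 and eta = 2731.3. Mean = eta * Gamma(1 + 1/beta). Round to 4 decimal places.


beta = 2.5327, eta = 2731.3
1/beta = 0.3948
1 + 1/beta = 1.3948
Gamma(1.3948) = 0.8876
Mean = 2731.3 * 0.8876
Mean = 2424.1852

2424.1852


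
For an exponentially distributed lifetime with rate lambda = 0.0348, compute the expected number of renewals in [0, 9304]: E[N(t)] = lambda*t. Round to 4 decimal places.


lambda = 0.0348
t = 9304
E[N(t)] = lambda * t
E[N(t)] = 0.0348 * 9304
E[N(t)] = 323.7792

323.7792


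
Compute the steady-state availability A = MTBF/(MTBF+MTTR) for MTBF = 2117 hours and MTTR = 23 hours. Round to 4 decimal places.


MTBF = 2117
MTTR = 23
MTBF + MTTR = 2140
A = 2117 / 2140
A = 0.9893

0.9893


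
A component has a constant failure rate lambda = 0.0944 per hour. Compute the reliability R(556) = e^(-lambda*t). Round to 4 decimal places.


lambda = 0.0944
t = 556
lambda * t = 52.4864
R(t) = e^(-52.4864)
R(t) = 0.0

0.0


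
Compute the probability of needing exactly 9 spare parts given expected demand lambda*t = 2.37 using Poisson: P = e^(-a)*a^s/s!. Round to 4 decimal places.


a = 2.37, s = 9
e^(-a) = e^(-2.37) = 0.0935
a^s = 2.37^9 = 2359.039
s! = 362880
P = 0.0935 * 2359.039 / 362880
P = 0.0006

0.0006


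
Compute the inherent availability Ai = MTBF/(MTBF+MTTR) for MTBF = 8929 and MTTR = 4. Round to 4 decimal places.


MTBF = 8929
MTTR = 4
MTBF + MTTR = 8933
Ai = 8929 / 8933
Ai = 0.9996

0.9996


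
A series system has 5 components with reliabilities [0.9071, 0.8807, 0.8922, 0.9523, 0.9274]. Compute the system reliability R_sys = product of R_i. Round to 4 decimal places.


Components: [0.9071, 0.8807, 0.8922, 0.9523, 0.9274]
After component 1 (R=0.9071): product = 0.9071
After component 2 (R=0.8807): product = 0.7989
After component 3 (R=0.8922): product = 0.7128
After component 4 (R=0.9523): product = 0.6788
After component 5 (R=0.9274): product = 0.6295
R_sys = 0.6295

0.6295


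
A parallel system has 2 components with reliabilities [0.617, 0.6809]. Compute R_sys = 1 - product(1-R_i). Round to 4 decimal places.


Components: [0.617, 0.6809]
(1 - 0.617) = 0.383, running product = 0.383
(1 - 0.6809) = 0.3191, running product = 0.1222
Product of (1-R_i) = 0.1222
R_sys = 1 - 0.1222 = 0.8778

0.8778


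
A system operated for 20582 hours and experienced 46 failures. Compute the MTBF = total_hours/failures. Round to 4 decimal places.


total_hours = 20582
failures = 46
MTBF = 20582 / 46
MTBF = 447.4348

447.4348


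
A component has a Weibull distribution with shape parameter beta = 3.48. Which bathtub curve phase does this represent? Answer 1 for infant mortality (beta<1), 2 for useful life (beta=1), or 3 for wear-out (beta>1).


beta = 3.48
Compare beta to 1:
beta < 1 => infant mortality (phase 1)
beta = 1 => useful life (phase 2)
beta > 1 => wear-out (phase 3)
Since beta = 3.48, this is wear-out (increasing failure rate)
Phase = 3

3


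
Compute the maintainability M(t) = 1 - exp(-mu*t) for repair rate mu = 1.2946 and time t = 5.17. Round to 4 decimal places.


mu = 1.2946, t = 5.17
mu * t = 1.2946 * 5.17 = 6.6931
exp(-6.6931) = 0.0012
M(t) = 1 - 0.0012
M(t) = 0.9988

0.9988


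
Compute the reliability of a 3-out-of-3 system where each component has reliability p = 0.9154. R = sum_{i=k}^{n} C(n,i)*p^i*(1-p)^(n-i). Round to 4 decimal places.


k = 3, n = 3, p = 0.9154
i=3: C(3,3)=1 * 0.9154^3 * 0.0846^0 = 0.7671
R = sum of terms = 0.7671

0.7671


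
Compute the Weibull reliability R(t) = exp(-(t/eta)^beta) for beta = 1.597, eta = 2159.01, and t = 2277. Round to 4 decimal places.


beta = 1.597, eta = 2159.01, t = 2277
t/eta = 2277 / 2159.01 = 1.0547
(t/eta)^beta = 1.0547^1.597 = 1.0887
R(t) = exp(-1.0887)
R(t) = 0.3367

0.3367


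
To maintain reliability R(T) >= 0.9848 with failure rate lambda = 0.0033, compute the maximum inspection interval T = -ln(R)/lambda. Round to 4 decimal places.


R_target = 0.9848
lambda = 0.0033
-ln(0.9848) = 0.0153
T = 0.0153 / 0.0033
T = 4.6414

4.6414


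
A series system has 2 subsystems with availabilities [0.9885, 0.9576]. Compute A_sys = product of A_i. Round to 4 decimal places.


Subsystems: [0.9885, 0.9576]
After subsystem 1 (A=0.9885): product = 0.9885
After subsystem 2 (A=0.9576): product = 0.9466
A_sys = 0.9466

0.9466


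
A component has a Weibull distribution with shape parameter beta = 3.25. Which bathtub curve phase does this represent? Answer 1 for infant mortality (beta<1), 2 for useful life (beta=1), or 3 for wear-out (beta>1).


beta = 3.25
Compare beta to 1:
beta < 1 => infant mortality (phase 1)
beta = 1 => useful life (phase 2)
beta > 1 => wear-out (phase 3)
Since beta = 3.25, this is wear-out (increasing failure rate)
Phase = 3

3


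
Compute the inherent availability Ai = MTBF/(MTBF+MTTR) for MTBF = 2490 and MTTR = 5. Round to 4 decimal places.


MTBF = 2490
MTTR = 5
MTBF + MTTR = 2495
Ai = 2490 / 2495
Ai = 0.998

0.998


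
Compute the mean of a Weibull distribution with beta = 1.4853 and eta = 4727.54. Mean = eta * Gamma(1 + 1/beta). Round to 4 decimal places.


beta = 1.4853, eta = 4727.54
1/beta = 0.6733
1 + 1/beta = 1.6733
Gamma(1.6733) = 0.9038
Mean = 4727.54 * 0.9038
Mean = 4272.9614

4272.9614


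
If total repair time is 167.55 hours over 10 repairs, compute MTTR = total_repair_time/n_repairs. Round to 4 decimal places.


total_repair_time = 167.55
n_repairs = 10
MTTR = 167.55 / 10
MTTR = 16.755

16.755


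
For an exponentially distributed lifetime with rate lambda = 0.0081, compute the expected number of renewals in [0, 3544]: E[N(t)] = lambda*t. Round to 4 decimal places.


lambda = 0.0081
t = 3544
E[N(t)] = lambda * t
E[N(t)] = 0.0081 * 3544
E[N(t)] = 28.7064

28.7064


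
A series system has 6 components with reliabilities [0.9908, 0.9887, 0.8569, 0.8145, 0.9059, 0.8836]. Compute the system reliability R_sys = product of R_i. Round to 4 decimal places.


Components: [0.9908, 0.9887, 0.8569, 0.8145, 0.9059, 0.8836]
After component 1 (R=0.9908): product = 0.9908
After component 2 (R=0.9887): product = 0.9796
After component 3 (R=0.8569): product = 0.8394
After component 4 (R=0.8145): product = 0.6837
After component 5 (R=0.9059): product = 0.6194
After component 6 (R=0.8836): product = 0.5473
R_sys = 0.5473

0.5473


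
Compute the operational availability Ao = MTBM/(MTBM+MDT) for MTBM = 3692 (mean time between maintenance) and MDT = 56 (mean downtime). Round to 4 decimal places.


MTBM = 3692
MDT = 56
MTBM + MDT = 3748
Ao = 3692 / 3748
Ao = 0.9851

0.9851


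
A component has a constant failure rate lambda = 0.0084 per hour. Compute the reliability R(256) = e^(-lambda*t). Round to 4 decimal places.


lambda = 0.0084
t = 256
lambda * t = 2.1504
R(t) = e^(-2.1504)
R(t) = 0.1164

0.1164


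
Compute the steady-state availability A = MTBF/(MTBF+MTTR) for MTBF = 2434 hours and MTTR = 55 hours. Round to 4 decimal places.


MTBF = 2434
MTTR = 55
MTBF + MTTR = 2489
A = 2434 / 2489
A = 0.9779

0.9779


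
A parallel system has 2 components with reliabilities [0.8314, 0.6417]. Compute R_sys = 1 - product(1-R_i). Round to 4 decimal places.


Components: [0.8314, 0.6417]
(1 - 0.8314) = 0.1686, running product = 0.1686
(1 - 0.6417) = 0.3583, running product = 0.0604
Product of (1-R_i) = 0.0604
R_sys = 1 - 0.0604 = 0.9396

0.9396


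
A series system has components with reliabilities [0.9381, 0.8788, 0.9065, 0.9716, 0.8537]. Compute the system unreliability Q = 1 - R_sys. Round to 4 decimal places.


Components: [0.9381, 0.8788, 0.9065, 0.9716, 0.8537]
After component 1: product = 0.9381
After component 2: product = 0.8244
After component 3: product = 0.7473
After component 4: product = 0.7261
After component 5: product = 0.6199
R_sys = 0.6199
Q = 1 - 0.6199 = 0.3801

0.3801
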